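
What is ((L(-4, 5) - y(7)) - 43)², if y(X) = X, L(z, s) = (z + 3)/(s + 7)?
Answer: 361201/144 ≈ 2508.3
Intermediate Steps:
L(z, s) = (3 + z)/(7 + s)
((L(-4, 5) - y(7)) - 43)² = (((3 - 4)/(7 + 5) - 1*7) - 43)² = ((-1/12 - 7) - 43)² = (-85/12 - 43)² = (-601/12)² = 361201/144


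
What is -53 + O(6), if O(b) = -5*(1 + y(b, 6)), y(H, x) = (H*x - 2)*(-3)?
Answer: 452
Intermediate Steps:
y(H, x) = 6 - 3*H*x (y(H, x) = (-2 + H*x)*(-3) = 6 - 3*H*x)
O(b) = -35 + 90*b (O(b) = -5*(1 + (6 - 3*b*6)) = -5*(1 + (6 - 18*b)) = -5*(7 - 18*b) = -35 + 90*b)
-53 + O(6) = -53 + (-35 + 90*6) = -53 + (-35 + 540) = -53 + 505 = 452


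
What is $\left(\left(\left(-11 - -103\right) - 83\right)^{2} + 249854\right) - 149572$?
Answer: $100363$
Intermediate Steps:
$\left(\left(\left(-11 - -103\right) - 83\right)^{2} + 249854\right) - 149572 = \left(\left(\left(-11 + 103\right) - 83\right)^{2} + 249854\right) - 149572 = \left(\left(92 - 83\right)^{2} + 249854\right) - 149572 = \left(9^{2} + 249854\right) - 149572 = \left(81 + 249854\right) - 149572 = 249935 - 149572 = 100363$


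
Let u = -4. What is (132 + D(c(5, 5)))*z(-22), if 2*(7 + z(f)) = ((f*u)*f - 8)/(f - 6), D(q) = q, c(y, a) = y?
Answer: 26578/7 ≈ 3796.9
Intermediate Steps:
z(f) = -7 + (-8 - 4*f²)/(2*(-6 + f)) (z(f) = -7 + (((f*(-4))*f - 8)/(f - 6))/2 = -7 + (((-4*f)*f - 8)/(-6 + f))/2 = -7 + ((-4*f² - 8)/(-6 + f))/2 = -7 + ((-8 - 4*f²)/(-6 + f))/2 = -7 + (-8 - 4*f²)/(2*(-6 + f)))
(132 + D(c(5, 5)))*z(-22) = (132 + 5)*((38 - 7*(-22) - 2*(-22)²)/(-6 - 22)) = 137*((38 + 154 - 2*484)/(-28)) = 137*(-(38 + 154 - 968)/28) = 137*(-1/28*(-776)) = 137*(194/7) = 26578/7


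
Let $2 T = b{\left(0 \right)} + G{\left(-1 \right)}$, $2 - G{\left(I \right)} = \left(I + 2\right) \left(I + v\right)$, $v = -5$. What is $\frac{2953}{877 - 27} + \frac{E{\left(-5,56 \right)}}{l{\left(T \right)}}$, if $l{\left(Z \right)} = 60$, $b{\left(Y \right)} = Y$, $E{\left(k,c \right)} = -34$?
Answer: $\frac{3707}{1275} \approx 2.9075$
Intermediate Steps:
$G{\left(I \right)} = 2 - \left(-5 + I\right) \left(2 + I\right)$ ($G{\left(I \right)} = 2 - \left(I + 2\right) \left(I - 5\right) = 2 - \left(2 + I\right) \left(-5 + I\right) = 2 - \left(-5 + I\right) \left(2 + I\right)$)
$T = 4$ ($T = \frac{0 + \left(12 - \left(-1\right)^{2} + 3 \left(-1\right)\right)}{2} = \frac{0 - -8}{2} = \frac{0 + 8}{2} = \frac{1}{2} \cdot 8 = 4$)
$\frac{2953}{877 - 27} + \frac{E{\left(-5,56 \right)}}{l{\left(T \right)}} = \frac{2953}{877 - 27} - \frac{34}{60} = \frac{2953}{850} - \frac{17}{30} = \frac{3707}{1275}$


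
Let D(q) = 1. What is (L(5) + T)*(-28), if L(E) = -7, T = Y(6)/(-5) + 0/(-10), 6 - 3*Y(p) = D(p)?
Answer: 616/3 ≈ 205.33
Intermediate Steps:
Y(p) = 5/3 (Y(p) = 2 - 1/3*1 = 2 - 1/3 = 5/3)
T = -1/3 (T = (5/3)/(-5) + 0/(-10) = (5/3)*(-1/5) + 0*(-1/10) = -1/3 + 0 = -1/3 ≈ -0.33333)
(L(5) + T)*(-28) = (-7 - 1/3)*(-28) = -22/3*(-28) = 616/3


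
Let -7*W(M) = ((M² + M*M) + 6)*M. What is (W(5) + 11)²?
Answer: 841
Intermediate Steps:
W(M) = -M*(6 + 2*M²)/7 (W(M) = -((M² + M*M) + 6)*M/7 = -((M² + M²) + 6)*M/7 = -(2*M² + 6)*M/7 = -(6 + 2*M²)*M/7 = -M*(6 + 2*M²)/7)
(W(5) + 11)² = (-2/7*5*(3 + 5²) + 11)² = (-2/7*5*(3 + 25) + 11)² = (-2/7*5*28 + 11)² = (-40 + 11)² = (-29)² = 841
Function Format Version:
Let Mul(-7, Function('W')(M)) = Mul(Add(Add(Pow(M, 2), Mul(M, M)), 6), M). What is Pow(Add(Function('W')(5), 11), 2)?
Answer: 841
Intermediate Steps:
Function('W')(M) = Mul(Rational(-1, 7), M, Add(6, Mul(2, Pow(M, 2)))) (Function('W')(M) = Mul(Rational(-1, 7), Mul(Add(Add(Pow(M, 2), Mul(M, M)), 6), M)) = Mul(Rational(-1, 7), Mul(Add(Add(Pow(M, 2), Pow(M, 2)), 6), M)) = Mul(Rational(-1, 7), Mul(Add(Mul(2, Pow(M, 2)), 6), M)) = Mul(Rational(-1, 7), Mul(Add(6, Mul(2, Pow(M, 2))), M)) = Mul(Rational(-1, 7), Mul(M, Add(6, Mul(2, Pow(M, 2))))) = Mul(Rational(-1, 7), M, Add(6, Mul(2, Pow(M, 2)))))
Pow(Add(Function('W')(5), 11), 2) = Pow(Add(Mul(Rational(-2, 7), 5, Add(3, Pow(5, 2))), 11), 2) = Pow(Add(Mul(Rational(-2, 7), 5, Add(3, 25)), 11), 2) = Pow(Add(Mul(Rational(-2, 7), 5, 28), 11), 2) = Pow(Add(-40, 11), 2) = Pow(-29, 2) = 841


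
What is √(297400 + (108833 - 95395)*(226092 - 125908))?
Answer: 6*√37404722 ≈ 36696.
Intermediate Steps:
√(297400 + (108833 - 95395)*(226092 - 125908)) = √(297400 + 13438*100184) = √(297400 + 1346272592) = √1346569992 = 6*√37404722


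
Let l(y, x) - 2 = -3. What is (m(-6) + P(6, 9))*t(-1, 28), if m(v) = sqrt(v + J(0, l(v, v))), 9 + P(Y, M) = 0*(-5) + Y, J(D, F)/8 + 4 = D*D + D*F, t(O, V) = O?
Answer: 3 - I*sqrt(38) ≈ 3.0 - 6.1644*I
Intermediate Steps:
l(y, x) = -1 (l(y, x) = 2 - 3 = -1)
J(D, F) = -32 + 8*D**2 + 8*D*F (J(D, F) = -32 + 8*(D*D + D*F) = -32 + 8*(D**2 + D*F) = -32 + (8*D**2 + 8*D*F) = -32 + 8*D**2 + 8*D*F)
P(Y, M) = -9 + Y (P(Y, M) = -9 + (0*(-5) + Y) = -9 + (0 + Y) = -9 + Y)
m(v) = sqrt(-32 + v) (m(v) = sqrt(v + (-32 + 8*0**2 + 8*0*(-1))) = sqrt(v + (-32 + 8*0 + 0)) = sqrt(v + (-32 + 0 + 0)) = sqrt(v - 32) = sqrt(-32 + v))
(m(-6) + P(6, 9))*t(-1, 28) = (sqrt(-32 - 6) + (-9 + 6))*(-1) = (sqrt(-38) - 3)*(-1) = (I*sqrt(38) - 3)*(-1) = (-3 + I*sqrt(38))*(-1) = 3 - I*sqrt(38)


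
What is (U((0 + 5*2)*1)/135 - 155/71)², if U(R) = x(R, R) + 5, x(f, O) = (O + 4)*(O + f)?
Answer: 2116/408321 ≈ 0.0051822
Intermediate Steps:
x(f, O) = (4 + O)*(O + f)
U(R) = 5 + 2*R² + 8*R (U(R) = (R² + 4*R + 4*R + R*R) + 5 = (R² + 4*R + 4*R + R²) + 5 = (2*R² + 8*R) + 5 = 5 + 2*R² + 8*R)
(U((0 + 5*2)*1)/135 - 155/71)² = ((5 + 2*((0 + 5*2)*1)² + 8*((0 + 5*2)*1))/135 - 155/71)² = ((5 + 2*((0 + 10)*1)² + 8*((0 + 10)*1))*(1/135) - 155*1/71)² = ((5 + 2*(10*1)² + 8*(10*1))*(1/135) - 155/71)² = ((5 + 2*10² + 8*10)*(1/135) - 155/71)² = ((5 + 2*100 + 80)*(1/135) - 155/71)² = ((5 + 200 + 80)*(1/135) - 155/71)² = (285*(1/135) - 155/71)² = (19/9 - 155/71)² = (-46/639)² = 2116/408321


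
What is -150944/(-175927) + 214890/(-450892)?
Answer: 1744579/4574102 ≈ 0.38140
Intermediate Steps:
-150944/(-175927) + 214890/(-450892) = -150944*(-1/175927) + 214890*(-1/450892) = 150944/175927 - 285/598 = 1744579/4574102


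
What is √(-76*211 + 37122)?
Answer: √21086 ≈ 145.21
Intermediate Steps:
√(-76*211 + 37122) = √(-16036 + 37122) = √21086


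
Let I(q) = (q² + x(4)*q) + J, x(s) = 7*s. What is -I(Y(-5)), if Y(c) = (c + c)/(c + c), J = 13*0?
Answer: -29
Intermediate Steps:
J = 0
Y(c) = 1 (Y(c) = (2*c)/((2*c)) = (2*c)*(1/(2*c)) = 1)
I(q) = q² + 28*q (I(q) = (q² + (7*4)*q) + 0 = (q² + 28*q) + 0 = q² + 28*q)
-I(Y(-5)) = -(28 + 1) = -29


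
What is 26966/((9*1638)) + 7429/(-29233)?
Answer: 14756060/9368541 ≈ 1.5751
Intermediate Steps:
26966/((9*1638)) + 7429/(-29233) = 26966/14742 + 7429*(-1/29233) = 26966*(1/14742) - 323/1271 = 13483/7371 - 323/1271 = 14756060/9368541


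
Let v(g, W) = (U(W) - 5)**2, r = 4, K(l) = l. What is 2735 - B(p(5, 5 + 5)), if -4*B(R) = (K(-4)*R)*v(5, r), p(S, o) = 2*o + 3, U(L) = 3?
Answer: 2643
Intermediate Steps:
v(g, W) = 4 (v(g, W) = (3 - 5)**2 = (-2)**2 = 4)
p(S, o) = 3 + 2*o
B(R) = 4*R (B(R) = -(-4*R)*4/4 = -(-4)*R = 4*R)
2735 - B(p(5, 5 + 5)) = 2735 - 4*(3 + 2*(5 + 5)) = 2735 - 4*(3 + 2*10) = 2735 - 4*(3 + 20) = 2735 - 4*23 = 2735 - 1*92 = 2735 - 92 = 2643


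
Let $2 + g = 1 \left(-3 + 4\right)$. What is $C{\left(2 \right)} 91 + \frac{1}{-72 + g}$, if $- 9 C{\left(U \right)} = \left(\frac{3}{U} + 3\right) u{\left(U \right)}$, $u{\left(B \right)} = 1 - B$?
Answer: $\frac{6641}{146} \approx 45.486$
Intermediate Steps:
$g = -1$ ($g = -2 + 1 \left(-3 + 4\right) = -2 + 1 \cdot 1 = -2 + 1 = -1$)
$C{\left(U \right)} = - \frac{\left(1 - U\right) \left(3 + \frac{3}{U}\right)}{9}$ ($C{\left(U \right)} = - \frac{\left(\frac{3}{U} + 3\right) \left(1 - U\right)}{9} = - \frac{\left(3 + \frac{3}{U}\right) \left(1 - U\right)}{9} = - \frac{\left(1 - U\right) \left(3 + \frac{3}{U}\right)}{9}$)
$C{\left(2 \right)} 91 + \frac{1}{-72 + g} = \frac{-1 + 2^{2}}{3 \cdot 2} \cdot 91 + \frac{1}{-72 - 1} = \frac{1}{3} \cdot \frac{1}{2} \left(-1 + 4\right) 91 + \frac{1}{-73} = \frac{1}{3} \cdot \frac{1}{2} \cdot 3 \cdot 91 - \frac{1}{73} = \frac{1}{2} \cdot 91 - \frac{1}{73} = \frac{91}{2} - \frac{1}{73} = \frac{6641}{146}$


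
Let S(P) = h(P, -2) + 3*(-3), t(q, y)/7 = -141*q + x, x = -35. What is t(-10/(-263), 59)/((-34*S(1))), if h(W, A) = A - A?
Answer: -74305/80478 ≈ -0.92330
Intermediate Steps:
h(W, A) = 0
t(q, y) = -245 - 987*q (t(q, y) = 7*(-141*q - 35) = 7*(-35 - 141*q) = -245 - 987*q)
S(P) = -9 (S(P) = 0 + 3*(-3) = 0 - 9 = -9)
t(-10/(-263), 59)/((-34*S(1))) = (-245 - (-9870)/(-263))/((-34*(-9))) = (-245 - (-9870)*(-1)/263)/306 = (-245 - 987*10/263)*(1/306) = (-245 - 9870/263)*(1/306) = -74305/263*1/306 = -74305/80478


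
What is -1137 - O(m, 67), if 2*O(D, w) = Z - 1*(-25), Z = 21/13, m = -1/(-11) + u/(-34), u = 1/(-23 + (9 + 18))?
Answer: -14954/13 ≈ -1150.3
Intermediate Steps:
u = ¼ (u = 1/(-23 + 27) = 1/4 = ¼ ≈ 0.25000)
m = 125/1496 (m = -1/(-11) + (¼)/(-34) = -1*(-1/11) + (¼)*(-1/34) = 1/11 - 1/136 = 125/1496 ≈ 0.083556)
Z = 21/13 (Z = 21*(1/13) = 21/13 ≈ 1.6154)
O(D, w) = 173/13 (O(D, w) = (21/13 - 1*(-25))/2 = (21/13 + 25)/2 = (½)*(346/13) = 173/13)
-1137 - O(m, 67) = -1137 - 1*173/13 = -1137 - 173/13 = -14954/13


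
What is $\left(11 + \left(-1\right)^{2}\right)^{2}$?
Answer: $144$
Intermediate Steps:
$\left(11 + \left(-1\right)^{2}\right)^{2} = \left(11 + 1\right)^{2} = 12^{2} = 144$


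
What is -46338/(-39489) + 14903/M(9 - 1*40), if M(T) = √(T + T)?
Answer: 15446/13163 - 14903*I*√62/62 ≈ 1.1734 - 1892.7*I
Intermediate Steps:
M(T) = √2*√T (M(T) = √(2*T) = √2*√T)
-46338/(-39489) + 14903/M(9 - 1*40) = -46338/(-39489) + 14903/((√2*√(9 - 1*40))) = -46338*(-1/39489) + 14903/((√2*√(9 - 40))) = 15446/13163 + 14903/((√2*√(-31))) = 15446/13163 + 14903/((√2*(I*√31))) = 15446/13163 + 14903/((I*√62)) = 15446/13163 + 14903*(-I*√62/62) = 15446/13163 - 14903*I*√62/62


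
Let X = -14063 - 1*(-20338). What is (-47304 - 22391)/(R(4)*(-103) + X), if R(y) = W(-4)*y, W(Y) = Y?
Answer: -69695/7923 ≈ -8.7965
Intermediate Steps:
X = 6275 (X = -14063 + 20338 = 6275)
R(y) = -4*y
(-47304 - 22391)/(R(4)*(-103) + X) = (-47304 - 22391)/(-4*4*(-103) + 6275) = -69695/(-16*(-103) + 6275) = -69695/(1648 + 6275) = -69695/7923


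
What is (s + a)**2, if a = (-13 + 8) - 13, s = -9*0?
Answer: 324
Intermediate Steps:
s = 0
a = -18 (a = -5 - 13 = -18)
(s + a)**2 = (0 - 18)**2 = (-18)**2 = 324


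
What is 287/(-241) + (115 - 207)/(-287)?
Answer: -60197/69167 ≈ -0.87031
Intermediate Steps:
287/(-241) + (115 - 207)/(-287) = 287*(-1/241) - 92*(-1/287) = -287/241 + 92/287 = -60197/69167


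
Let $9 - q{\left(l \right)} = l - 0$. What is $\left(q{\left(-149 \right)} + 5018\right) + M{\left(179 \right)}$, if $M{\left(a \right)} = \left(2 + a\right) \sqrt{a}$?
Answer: $5176 + 181 \sqrt{179} \approx 7597.6$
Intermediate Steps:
$M{\left(a \right)} = \sqrt{a} \left(2 + a\right)$
$q{\left(l \right)} = 9 - l$ ($q{\left(l \right)} = 9 - \left(l - 0\right) = 9 - \left(l + 0\right) = 9 - l$)
$\left(q{\left(-149 \right)} + 5018\right) + M{\left(179 \right)} = \left(\left(9 - -149\right) + 5018\right) + \sqrt{179} \left(2 + 179\right) = \left(\left(9 + 149\right) + 5018\right) + \sqrt{179} \cdot 181 = \left(158 + 5018\right) + 181 \sqrt{179} = 5176 + 181 \sqrt{179}$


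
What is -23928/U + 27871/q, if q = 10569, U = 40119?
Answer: 288420539/141339237 ≈ 2.0406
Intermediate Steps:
-23928/U + 27871/q = -23928/40119 + 27871/10569 = -23928*1/40119 + 27871*(1/10569) = -7976/13373 + 27871/10569 = 288420539/141339237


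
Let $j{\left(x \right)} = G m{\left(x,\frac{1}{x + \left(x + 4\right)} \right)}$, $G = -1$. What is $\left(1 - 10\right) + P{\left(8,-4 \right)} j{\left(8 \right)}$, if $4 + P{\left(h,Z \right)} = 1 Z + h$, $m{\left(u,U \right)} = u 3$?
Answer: $-9$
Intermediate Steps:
$m{\left(u,U \right)} = 3 u$
$j{\left(x \right)} = - 3 x$
$P{\left(h,Z \right)} = -4 + Z + h$ ($P{\left(h,Z \right)} = -4 + \left(1 Z + h\right) = -4 + \left(Z + h\right) = -4 + Z + h$)
$\left(1 - 10\right) + P{\left(8,-4 \right)} j{\left(8 \right)} = \left(1 - 10\right) + \left(-4 - 4 + 8\right) \left(\left(-3\right) 8\right) = \left(1 - 10\right) + 0 \left(-24\right) = -9 + 0 = -9$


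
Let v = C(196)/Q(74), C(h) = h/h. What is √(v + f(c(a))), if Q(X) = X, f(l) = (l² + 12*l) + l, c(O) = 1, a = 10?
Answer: √76738/74 ≈ 3.7435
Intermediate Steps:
f(l) = l² + 13*l
C(h) = 1
v = 1/74 ≈ 0.013514
√(v + f(c(a))) = √(1/74 + 1*(13 + 1)) = √(1/74 + 1*14) = √(1/74 + 14) = √(1037/74) = √76738/74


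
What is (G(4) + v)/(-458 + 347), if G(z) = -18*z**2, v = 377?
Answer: -89/111 ≈ -0.80180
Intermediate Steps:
(G(4) + v)/(-458 + 347) = (-18*4**2 + 377)/(-458 + 347) = (-18*16 + 377)/(-111) = (-288 + 377)*(-1/111) = 89*(-1/111) = -89/111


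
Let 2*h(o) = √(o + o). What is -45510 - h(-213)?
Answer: -45510 - I*√426/2 ≈ -45510.0 - 10.32*I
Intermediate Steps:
h(o) = √2*√o/2 (h(o) = √(o + o)/2 = √(2*o)/2 = (√2*√o)/2 = √2*√o/2)
-45510 - h(-213) = -45510 - √2*√(-213)/2 = -45510 - √2*I*√213/2 = -45510 - I*√426/2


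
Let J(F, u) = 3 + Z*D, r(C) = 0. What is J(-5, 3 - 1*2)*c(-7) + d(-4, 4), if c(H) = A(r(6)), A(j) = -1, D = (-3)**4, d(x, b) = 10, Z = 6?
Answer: -479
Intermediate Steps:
D = 81
J(F, u) = 489 (J(F, u) = 3 + 6*81 = 3 + 486 = 489)
c(H) = -1
J(-5, 3 - 1*2)*c(-7) + d(-4, 4) = 489*(-1) + 10 = -489 + 10 = -479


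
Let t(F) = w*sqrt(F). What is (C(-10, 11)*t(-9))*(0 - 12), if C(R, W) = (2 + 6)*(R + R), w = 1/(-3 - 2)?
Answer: -1152*I ≈ -1152.0*I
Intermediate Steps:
w = -1/5 (w = 1/(-5) = -1/5 ≈ -0.20000)
t(F) = -sqrt(F)/5
C(R, W) = 16*R (C(R, W) = 8*(2*R) = 16*R)
(C(-10, 11)*t(-9))*(0 - 12) = ((16*(-10))*(-3*I/5))*(0 - 12) = -(-32)*3*I*(-12) = -(-96)*I*(-12) = (96*I)*(-12) = -1152*I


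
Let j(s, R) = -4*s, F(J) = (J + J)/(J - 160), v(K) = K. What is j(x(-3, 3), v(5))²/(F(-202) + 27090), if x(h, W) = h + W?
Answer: 0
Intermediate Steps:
x(h, W) = W + h
F(J) = 2*J/(-160 + J) (F(J) = (2*J)/(-160 + J) = 2*J/(-160 + J))
j(x(-3, 3), v(5))²/(F(-202) + 27090) = (-4*(3 - 3))²/(2*(-202)/(-160 - 202) + 27090) = (-4*0)²/(2*(-202)/(-362) + 27090) = 0²/(2*(-202)*(-1/362) + 27090) = 0/(202/181 + 27090) = 0/(4903492/181) = 0*(181/4903492) = 0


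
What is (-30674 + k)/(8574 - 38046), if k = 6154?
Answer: 3065/3684 ≈ 0.83198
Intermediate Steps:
(-30674 + k)/(8574 - 38046) = (-30674 + 6154)/(8574 - 38046) = -24520/(-29472) = -24520*(-1/29472) = 3065/3684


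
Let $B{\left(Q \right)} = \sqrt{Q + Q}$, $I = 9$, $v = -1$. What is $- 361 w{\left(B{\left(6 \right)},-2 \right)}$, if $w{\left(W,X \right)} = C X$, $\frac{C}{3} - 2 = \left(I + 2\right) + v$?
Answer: $25992$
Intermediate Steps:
$B{\left(Q \right)} = \sqrt{2} \sqrt{Q}$ ($B{\left(Q \right)} = \sqrt{2 Q} = \sqrt{2} \sqrt{Q}$)
$C = 36$ ($C = 6 + 3 \left(\left(9 + 2\right) - 1\right) = 6 + 3 \left(11 - 1\right) = 6 + 3 \cdot 10 = 6 + 30 = 36$)
$w{\left(W,X \right)} = 36 X$
$- 361 w{\left(B{\left(6 \right)},-2 \right)} = - 361 \cdot 36 \left(-2\right) = \left(-361\right) \left(-72\right) = 25992$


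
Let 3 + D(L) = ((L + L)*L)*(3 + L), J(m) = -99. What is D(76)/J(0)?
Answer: -912605/99 ≈ -9218.2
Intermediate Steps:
D(L) = -3 + 2*L²*(3 + L) (D(L) = -3 + ((L + L)*L)*(3 + L) = -3 + ((2*L)*L)*(3 + L) = -3 + (2*L²)*(3 + L) = -3 + 2*L²*(3 + L))
D(76)/J(0) = (-3 + 2*76³ + 6*76²)/(-99) = (-3 + 2*438976 + 6*5776)*(-1/99) = (-3 + 877952 + 34656)*(-1/99) = 912605*(-1/99) = -912605/99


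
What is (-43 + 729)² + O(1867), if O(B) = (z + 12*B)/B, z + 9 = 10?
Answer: 878625137/1867 ≈ 4.7061e+5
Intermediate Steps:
z = 1 (z = -9 + 10 = 1)
O(B) = (1 + 12*B)/B
(-43 + 729)² + O(1867) = (-43 + 729)² + (12 + 1/1867) = 686² + (12 + 1/1867) = 470596 + 22405/1867 = 878625137/1867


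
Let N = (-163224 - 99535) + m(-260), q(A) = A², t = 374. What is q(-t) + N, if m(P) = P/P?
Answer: -122882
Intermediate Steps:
m(P) = 1
N = -262758 (N = (-163224 - 99535) + 1 = -262759 + 1 = -262758)
q(-t) + N = (-1*374)² - 262758 = (-374)² - 262758 = 139876 - 262758 = -122882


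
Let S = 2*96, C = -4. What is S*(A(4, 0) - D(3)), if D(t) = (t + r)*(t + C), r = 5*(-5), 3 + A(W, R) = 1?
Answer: -4608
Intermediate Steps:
A(W, R) = -2 (A(W, R) = -3 + 1 = -2)
S = 192
r = -25
D(t) = (-25 + t)*(-4 + t) (D(t) = (t - 25)*(t - 4) = (-25 + t)*(-4 + t))
S*(A(4, 0) - D(3)) = 192*(-2 - (100 + 3**2 - 29*3)) = 192*(-2 - (100 + 9 - 87)) = 192*(-2 - 1*22) = 192*(-2 - 22) = 192*(-24) = -4608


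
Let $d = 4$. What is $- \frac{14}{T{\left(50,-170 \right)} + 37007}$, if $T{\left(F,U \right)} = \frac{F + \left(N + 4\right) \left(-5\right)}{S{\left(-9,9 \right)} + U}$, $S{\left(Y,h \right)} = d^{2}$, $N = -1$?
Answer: $- \frac{44}{116307} \approx -0.00037831$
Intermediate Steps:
$S{\left(Y,h \right)} = 16$ ($S{\left(Y,h \right)} = 4^{2} = 16$)
$T{\left(F,U \right)} = \frac{-15 + F}{16 + U}$ ($T{\left(F,U \right)} = \frac{F + \left(-1 + 4\right) \left(-5\right)}{16 + U} = \frac{F + 3 \left(-5\right)}{16 + U} = \frac{F - 15}{16 + U} = \frac{-15 + F}{16 + U}$)
$- \frac{14}{T{\left(50,-170 \right)} + 37007} = - \frac{14}{\frac{-15 + 50}{16 - 170} + 37007} = - \frac{14}{\frac{1}{-154} \cdot 35 + 37007} = - \frac{14}{\left(- \frac{1}{154}\right) 35 + 37007} = - \frac{14}{- \frac{5}{22} + 37007} = - \frac{14}{\frac{814149}{22}} = \left(-14\right) \frac{22}{814149} = - \frac{44}{116307}$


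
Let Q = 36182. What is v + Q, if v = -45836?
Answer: -9654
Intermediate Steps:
v + Q = -45836 + 36182 = -9654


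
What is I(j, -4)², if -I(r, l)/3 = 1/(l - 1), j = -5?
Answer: 9/25 ≈ 0.36000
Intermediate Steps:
I(r, l) = -3/(-1 + l) (I(r, l) = -3/(l - 1) = -3/(-1 + l))
I(j, -4)² = (-3/(-1 - 4))² = (-3/(-5))² = (-3*(-⅕))² = (⅗)² = 9/25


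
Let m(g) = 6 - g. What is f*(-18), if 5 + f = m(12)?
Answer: 198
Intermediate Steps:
f = -11 (f = -5 + (6 - 1*12) = -5 + (6 - 12) = -5 - 6 = -11)
f*(-18) = -11*(-18) = 198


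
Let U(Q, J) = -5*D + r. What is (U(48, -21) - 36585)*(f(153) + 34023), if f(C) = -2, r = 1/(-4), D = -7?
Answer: -4973904221/4 ≈ -1.2435e+9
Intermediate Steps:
r = -1/4 (r = 1*(-1/4) = -1/4 ≈ -0.25000)
U(Q, J) = 139/4 (U(Q, J) = -5*(-7) - 1/4 = 35 - 1/4 = 139/4)
(U(48, -21) - 36585)*(f(153) + 34023) = (139/4 - 36585)*(-2 + 34023) = -146201/4*34021 = -4973904221/4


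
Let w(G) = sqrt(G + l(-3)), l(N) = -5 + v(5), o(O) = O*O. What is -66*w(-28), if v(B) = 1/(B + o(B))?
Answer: -11*I*sqrt(29670)/5 ≈ -378.95*I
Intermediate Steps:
o(O) = O**2
v(B) = 1/(B + B**2)
l(N) = -149/30 (l(N) = -5 + 1/(5*(1 + 5)) = -5 + (1/5)/6 = -5 + (1/5)*(1/6) = -5 + 1/30 = -149/30)
w(G) = sqrt(-149/30 + G) (w(G) = sqrt(G - 149/30) = sqrt(-149/30 + G))
-66*w(-28) = -11*sqrt(-4470 + 900*(-28))/5 = -11*sqrt(-4470 - 25200)/5 = -11*sqrt(-29670)/5 = -11*I*sqrt(29670)/5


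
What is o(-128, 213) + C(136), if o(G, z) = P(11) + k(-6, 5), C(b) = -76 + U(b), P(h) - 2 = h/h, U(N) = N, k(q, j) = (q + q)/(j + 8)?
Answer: 807/13 ≈ 62.077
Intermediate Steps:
k(q, j) = 2*q/(8 + j) (k(q, j) = (2*q)/(8 + j) = 2*q/(8 + j))
P(h) = 3 (P(h) = 2 + h/h = 2 + 1 = 3)
C(b) = -76 + b
o(G, z) = 27/13 (o(G, z) = 3 + 2*(-6)/(8 + 5) = 3 + 2*(-6)/13 = 3 + 2*(-6)*(1/13) = 3 - 12/13 = 27/13)
o(-128, 213) + C(136) = 27/13 + (-76 + 136) = 27/13 + 60 = 807/13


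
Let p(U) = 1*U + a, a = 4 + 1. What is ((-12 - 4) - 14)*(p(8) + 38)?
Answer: -1530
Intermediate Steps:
a = 5
p(U) = 5 + U (p(U) = 1*U + 5 = U + 5 = 5 + U)
((-12 - 4) - 14)*(p(8) + 38) = ((-12 - 4) - 14)*((5 + 8) + 38) = (-16 - 14)*(13 + 38) = -30*51 = -1530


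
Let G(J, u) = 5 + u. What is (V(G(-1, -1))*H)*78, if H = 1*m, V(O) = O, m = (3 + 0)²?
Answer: 2808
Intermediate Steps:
m = 9 (m = 3² = 9)
H = 9 (H = 1*9 = 9)
(V(G(-1, -1))*H)*78 = ((5 - 1)*9)*78 = (4*9)*78 = 36*78 = 2808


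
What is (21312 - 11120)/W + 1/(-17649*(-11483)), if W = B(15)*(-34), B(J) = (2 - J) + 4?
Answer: 114752558665/3445278939 ≈ 33.307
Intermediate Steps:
B(J) = 6 - J
W = 306 (W = (6 - 1*15)*(-34) = (6 - 15)*(-34) = -9*(-34) = 306)
(21312 - 11120)/W + 1/(-17649*(-11483)) = (21312 - 11120)/306 + 1/(-17649*(-11483)) = 10192*(1/306) - 1/17649*(-1/11483) = 5096/153 + 1/202663467 = 114752558665/3445278939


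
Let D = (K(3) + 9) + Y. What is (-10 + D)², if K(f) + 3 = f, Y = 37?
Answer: 1296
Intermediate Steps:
K(f) = -3 + f
D = 46 (D = ((-3 + 3) + 9) + 37 = (0 + 9) + 37 = 9 + 37 = 46)
(-10 + D)² = (-10 + 46)² = 36² = 1296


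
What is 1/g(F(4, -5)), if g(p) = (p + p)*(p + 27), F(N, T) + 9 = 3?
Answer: -1/252 ≈ -0.0039683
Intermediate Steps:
F(N, T) = -6 (F(N, T) = -9 + 3 = -6)
g(p) = 2*p*(27 + p) (g(p) = (2*p)*(27 + p) = 2*p*(27 + p))
1/g(F(4, -5)) = 1/(2*(-6)*(27 - 6)) = 1/(2*(-6)*21) = 1/(-252) = -1/252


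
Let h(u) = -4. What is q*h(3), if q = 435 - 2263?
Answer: 7312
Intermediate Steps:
q = -1828
q*h(3) = -1828*(-4) = 7312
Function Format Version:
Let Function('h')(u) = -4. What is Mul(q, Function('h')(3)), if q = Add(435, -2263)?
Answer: 7312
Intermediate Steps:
q = -1828
Mul(q, Function('h')(3)) = Mul(-1828, -4) = 7312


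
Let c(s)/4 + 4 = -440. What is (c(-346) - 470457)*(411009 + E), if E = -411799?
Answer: 373064070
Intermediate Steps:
c(s) = -1776 (c(s) = -16 + 4*(-440) = -16 - 1760 = -1776)
(c(-346) - 470457)*(411009 + E) = (-1776 - 470457)*(411009 - 411799) = -472233*(-790) = 373064070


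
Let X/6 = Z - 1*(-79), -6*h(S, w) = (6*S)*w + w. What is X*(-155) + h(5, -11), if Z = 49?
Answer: -713899/6 ≈ -1.1898e+5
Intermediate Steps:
h(S, w) = -w/6 - S*w (h(S, w) = -((6*S)*w + w)/6 = -(6*S*w + w)/6 = -(w + 6*S*w)/6 = -w/6 - S*w)
X = 768 (X = 6*(49 - 1*(-79)) = 6*(49 + 79) = 6*128 = 768)
X*(-155) + h(5, -11) = 768*(-155) - 1*(-11)*(⅙ + 5) = -119040 - 1*(-11)*31/6 = -119040 + 341/6 = -713899/6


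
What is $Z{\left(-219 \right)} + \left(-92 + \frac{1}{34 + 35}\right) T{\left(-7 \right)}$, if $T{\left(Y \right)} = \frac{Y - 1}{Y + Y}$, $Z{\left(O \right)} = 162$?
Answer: $\frac{52858}{483} \approx 109.44$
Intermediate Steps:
$T{\left(Y \right)} = \frac{-1 + Y}{2 Y}$
$Z{\left(-219 \right)} + \left(-92 + \frac{1}{34 + 35}\right) T{\left(-7 \right)} = 162 + \left(-92 + \frac{1}{34 + 35}\right) \frac{-1 - 7}{2 \left(-7\right)} = 162 + \left(-92 + \frac{1}{69}\right) \frac{1}{2} \left(- \frac{1}{7}\right) \left(-8\right) = 162 + \left(-92 + \frac{1}{69}\right) \frac{4}{7} = 162 - \frac{25388}{483} = \frac{52858}{483}$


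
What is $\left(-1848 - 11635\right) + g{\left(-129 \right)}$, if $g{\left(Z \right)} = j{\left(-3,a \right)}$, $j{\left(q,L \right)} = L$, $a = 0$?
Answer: $-13483$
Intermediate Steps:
$g{\left(Z \right)} = 0$
$\left(-1848 - 11635\right) + g{\left(-129 \right)} = \left(-1848 - 11635\right) + 0 = -13483 + 0 = -13483$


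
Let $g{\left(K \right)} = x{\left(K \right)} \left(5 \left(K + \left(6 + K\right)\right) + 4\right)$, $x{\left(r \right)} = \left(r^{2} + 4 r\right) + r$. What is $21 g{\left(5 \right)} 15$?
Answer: $1323000$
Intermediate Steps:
$x{\left(r \right)} = r^{2} + 5 r$
$g{\left(K \right)} = K \left(5 + K\right) \left(34 + 10 K\right)$ ($g{\left(K \right)} = K \left(5 + K\right) \left(5 \left(K + \left(6 + K\right)\right) + 4\right) = K \left(5 + K\right) \left(5 \left(6 + 2 K\right) + 4\right) = K \left(5 + K\right) \left(\left(30 + 10 K\right) + 4\right) = K \left(5 + K\right) \left(34 + 10 K\right)$)
$21 g{\left(5 \right)} 15 = 21 \cdot 2 \cdot 5 \left(5 + 5\right) \left(17 + 5 \cdot 5\right) 15 = 21 \cdot 2 \cdot 5 \cdot 10 \left(17 + 25\right) 15 = 21 \cdot 2 \cdot 5 \cdot 10 \cdot 42 \cdot 15 = 21 \cdot 4200 \cdot 15 = 88200 \cdot 15 = 1323000$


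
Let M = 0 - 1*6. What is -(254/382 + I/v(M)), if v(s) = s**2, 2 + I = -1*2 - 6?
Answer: -1331/3438 ≈ -0.38714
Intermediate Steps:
I = -10 (I = -2 + (-1*2 - 6) = -2 + (-2 - 6) = -2 - 8 = -10)
M = -6 (M = 0 - 6 = -6)
-(254/382 + I/v(M)) = -(254/382 - 10/((-6)**2)) = -(254*(1/382) - 10/36) = -(127/191 - 10*1/36) = -(127/191 - 5/18) = -1*1331/3438 = -1331/3438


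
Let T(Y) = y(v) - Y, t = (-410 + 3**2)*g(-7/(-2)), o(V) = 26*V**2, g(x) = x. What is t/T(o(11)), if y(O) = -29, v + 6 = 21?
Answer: 2807/6350 ≈ 0.44205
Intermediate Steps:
v = 15 (v = -6 + 21 = 15)
t = -2807/2 (t = (-410 + 3**2)*(-7/(-2)) = (-410 + 9)*(-7*(-1/2)) = -401*7/2 = -2807/2 ≈ -1403.5)
T(Y) = -29 - Y
t/T(o(11)) = -2807/(2*(-29 - 26*11**2)) = -2807/(2*(-29 - 26*121)) = -2807/(2*(-29 - 1*3146)) = -2807/(2*(-29 - 3146)) = -2807/2/(-3175) = -2807/2*(-1/3175) = 2807/6350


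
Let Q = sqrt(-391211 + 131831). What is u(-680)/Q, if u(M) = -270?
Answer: 9*I*sqrt(7205)/1441 ≈ 0.53015*I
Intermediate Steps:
Q = 6*I*sqrt(7205) (Q = sqrt(-259380) = 6*I*sqrt(7205) ≈ 509.29*I)
u(-680)/Q = -270*(-I*sqrt(7205)/43230) = -(-9)*I*sqrt(7205)/1441 = 9*I*sqrt(7205)/1441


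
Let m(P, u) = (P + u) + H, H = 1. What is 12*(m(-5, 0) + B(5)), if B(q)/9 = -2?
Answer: -264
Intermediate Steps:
m(P, u) = 1 + P + u (m(P, u) = (P + u) + 1 = 1 + P + u)
B(q) = -18 (B(q) = 9*(-2) = -18)
12*(m(-5, 0) + B(5)) = 12*((1 - 5 + 0) - 18) = 12*(-4 - 18) = 12*(-22) = -264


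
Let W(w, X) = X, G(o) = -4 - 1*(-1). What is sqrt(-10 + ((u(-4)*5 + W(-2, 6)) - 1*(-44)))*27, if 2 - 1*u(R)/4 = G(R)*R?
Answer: 108*I*sqrt(10) ≈ 341.53*I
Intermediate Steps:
G(o) = -3 (G(o) = -4 + 1 = -3)
u(R) = 8 + 12*R (u(R) = 8 - (-12)*R = 8 + 12*R)
sqrt(-10 + ((u(-4)*5 + W(-2, 6)) - 1*(-44)))*27 = sqrt(-10 + (((8 + 12*(-4))*5 + 6) - 1*(-44)))*27 = sqrt(-10 + (((8 - 48)*5 + 6) + 44))*27 = sqrt(-10 + ((-40*5 + 6) + 44))*27 = sqrt(-10 + ((-200 + 6) + 44))*27 = sqrt(-10 + (-194 + 44))*27 = sqrt(-10 - 150)*27 = sqrt(-160)*27 = (4*I*sqrt(10))*27 = 108*I*sqrt(10)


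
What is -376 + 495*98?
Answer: 48134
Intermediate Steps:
-376 + 495*98 = -376 + 48510 = 48134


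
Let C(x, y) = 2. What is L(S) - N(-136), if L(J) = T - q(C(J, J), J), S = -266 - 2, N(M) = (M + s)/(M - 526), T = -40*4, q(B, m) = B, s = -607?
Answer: -107987/662 ≈ -163.12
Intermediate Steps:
T = -160
N(M) = (-607 + M)/(-526 + M) (N(M) = (M - 607)/(M - 526) = (-607 + M)/(-526 + M))
S = -268
L(J) = -162 (L(J) = -160 - 1*2 = -160 - 2 = -162)
L(S) - N(-136) = -162 - (-607 - 136)/(-526 - 136) = -162 - (-743)/(-662) = -162 - (-1)*(-743)/662 = -162 - 1*743/662 = -162 - 743/662 = -107987/662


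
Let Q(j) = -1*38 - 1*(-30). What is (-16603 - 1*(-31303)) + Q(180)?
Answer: 14692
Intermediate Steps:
Q(j) = -8 (Q(j) = -38 + 30 = -8)
(-16603 - 1*(-31303)) + Q(180) = (-16603 - 1*(-31303)) - 8 = (-16603 + 31303) - 8 = 14700 - 8 = 14692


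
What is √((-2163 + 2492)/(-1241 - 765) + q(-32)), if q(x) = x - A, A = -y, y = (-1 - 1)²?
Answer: 7*I*√2312918/2006 ≈ 5.307*I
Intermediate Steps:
y = 4 (y = (-2)² = 4)
A = -4 (A = -1*4 = -4)
q(x) = 4 + x (q(x) = x - 1*(-4) = x + 4 = 4 + x)
√((-2163 + 2492)/(-1241 - 765) + q(-32)) = √((-2163 + 2492)/(-1241 - 765) + (4 - 32)) = √(329/(-2006) - 28) = √(329*(-1/2006) - 28) = √(-329/2006 - 28) = √(-56497/2006) = 7*I*√2312918/2006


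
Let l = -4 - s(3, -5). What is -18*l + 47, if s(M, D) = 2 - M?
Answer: 101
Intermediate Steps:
l = -3 (l = -4 - (2 - 1*3) = -4 - (2 - 3) = -4 - 1*(-1) = -4 + 1 = -3)
-18*l + 47 = -18*(-3) + 47 = 54 + 47 = 101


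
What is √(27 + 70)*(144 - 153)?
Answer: -9*√97 ≈ -88.640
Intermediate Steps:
√(27 + 70)*(144 - 153) = √97*(-9) = -9*√97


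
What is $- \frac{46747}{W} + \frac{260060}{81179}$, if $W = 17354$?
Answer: $\frac{718206527}{1408780366} \approx 0.50981$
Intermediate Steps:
$- \frac{46747}{W} + \frac{260060}{81179} = - \frac{46747}{17354} + \frac{260060}{81179} = \frac{718206527}{1408780366}$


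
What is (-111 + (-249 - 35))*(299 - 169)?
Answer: -51350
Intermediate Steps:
(-111 + (-249 - 35))*(299 - 169) = (-111 - 284)*130 = -395*130 = -51350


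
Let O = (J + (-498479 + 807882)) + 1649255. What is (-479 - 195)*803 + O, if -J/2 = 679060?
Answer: 59316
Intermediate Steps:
J = -1358120 (J = -2*679060 = -1358120)
O = 600538 (O = (-1358120 + (-498479 + 807882)) + 1649255 = (-1358120 + 309403) + 1649255 = -1048717 + 1649255 = 600538)
(-479 - 195)*803 + O = (-479 - 195)*803 + 600538 = -674*803 + 600538 = -541222 + 600538 = 59316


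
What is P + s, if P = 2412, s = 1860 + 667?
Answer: 4939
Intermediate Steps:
s = 2527
P + s = 2412 + 2527 = 4939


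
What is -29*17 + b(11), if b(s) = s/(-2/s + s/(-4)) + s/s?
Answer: -63952/129 ≈ -495.75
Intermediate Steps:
b(s) = 1 + s/(-2/s - s/4) (b(s) = s/(-2/s + s*(-¼)) + 1 = s/(-2/s - s/4) + 1 = 1 + s/(-2/s - s/4))
-29*17 + b(11) = -29*17 + (8 - 3*11²)/(8 + 11²) = -493 + (8 - 3*121)/(8 + 121) = -493 + (8 - 363)/129 = -493 + (1/129)*(-355) = -493 - 355/129 = -63952/129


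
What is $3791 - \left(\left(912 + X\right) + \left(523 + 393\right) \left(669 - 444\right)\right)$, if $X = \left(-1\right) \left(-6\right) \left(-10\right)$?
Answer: $-203161$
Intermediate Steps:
$X = -60$ ($X = 6 \left(-10\right) = -60$)
$3791 - \left(\left(912 + X\right) + \left(523 + 393\right) \left(669 - 444\right)\right) = 3791 - \left(\left(912 - 60\right) + \left(523 + 393\right) \left(669 - 444\right)\right) = 3791 - \left(852 + 916 \cdot 225\right) = 3791 - \left(852 + 206100\right) = 3791 - 206952 = -203161$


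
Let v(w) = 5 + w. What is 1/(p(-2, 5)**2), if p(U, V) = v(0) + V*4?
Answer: 1/625 ≈ 0.0016000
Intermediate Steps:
p(U, V) = 5 + 4*V (p(U, V) = (5 + 0) + V*4 = 5 + 4*V)
1/(p(-2, 5)**2) = 1/((5 + 4*5)**2) = 1/((5 + 20)**2) = 1/(25**2) = 1/625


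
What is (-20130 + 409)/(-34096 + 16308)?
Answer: 19721/17788 ≈ 1.1087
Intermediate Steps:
(-20130 + 409)/(-34096 + 16308) = -19721/(-17788) = -19721*(-1/17788) = 19721/17788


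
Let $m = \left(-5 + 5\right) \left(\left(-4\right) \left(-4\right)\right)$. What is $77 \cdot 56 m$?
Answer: $0$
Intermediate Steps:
$m = 0$ ($m = 0 \cdot 16 = 0$)
$77 \cdot 56 m = 77 \cdot 56 \cdot 0 = 4312 \cdot 0 = 0$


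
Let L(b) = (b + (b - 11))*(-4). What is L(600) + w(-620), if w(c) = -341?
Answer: -5097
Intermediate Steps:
L(b) = 44 - 8*b (L(b) = (b + (-11 + b))*(-4) = (-11 + 2*b)*(-4) = 44 - 8*b)
L(600) + w(-620) = (44 - 8*600) - 341 = (44 - 4800) - 341 = -4756 - 341 = -5097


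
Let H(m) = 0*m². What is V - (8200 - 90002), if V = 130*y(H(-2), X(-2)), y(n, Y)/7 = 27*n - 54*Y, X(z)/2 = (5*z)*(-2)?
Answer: -1883798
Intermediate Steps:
H(m) = 0
X(z) = -20*z (X(z) = 2*((5*z)*(-2)) = 2*(-10*z) = -20*z)
y(n, Y) = -378*Y + 189*n (y(n, Y) = 7*(27*n - 54*Y) = 7*(-54*Y + 27*n) = -378*Y + 189*n)
V = -1965600 (V = 130*(-(-7560)*(-2) + 189*0) = 130*(-378*40 + 0) = 130*(-15120 + 0) = 130*(-15120) = -1965600)
V - (8200 - 90002) = -1965600 - (8200 - 90002) = -1965600 - 1*(-81802) = -1965600 + 81802 = -1883798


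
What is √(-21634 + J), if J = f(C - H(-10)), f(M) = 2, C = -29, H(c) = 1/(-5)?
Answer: 104*I*√2 ≈ 147.08*I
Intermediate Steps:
H(c) = -⅕
J = 2
√(-21634 + J) = √(-21634 + 2) = √(-21632) = 104*I*√2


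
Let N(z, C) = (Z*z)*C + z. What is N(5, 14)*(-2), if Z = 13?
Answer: -1830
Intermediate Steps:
N(z, C) = z + 13*C*z (N(z, C) = (13*z)*C + z = 13*C*z + z = z + 13*C*z)
N(5, 14)*(-2) = (5*(1 + 13*14))*(-2) = (5*(1 + 182))*(-2) = (5*183)*(-2) = 915*(-2) = -1830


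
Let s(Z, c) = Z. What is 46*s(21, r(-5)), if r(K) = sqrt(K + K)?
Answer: 966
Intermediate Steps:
r(K) = sqrt(2)*sqrt(K) (r(K) = sqrt(2*K) = sqrt(2)*sqrt(K))
46*s(21, r(-5)) = 46*21 = 966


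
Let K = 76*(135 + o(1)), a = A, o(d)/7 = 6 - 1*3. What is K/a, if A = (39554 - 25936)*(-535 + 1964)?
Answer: 5928/9730061 ≈ 0.00060925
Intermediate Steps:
o(d) = 21 (o(d) = 7*(6 - 1*3) = 7*(6 - 3) = 7*3 = 21)
A = 19460122 (A = 13618*1429 = 19460122)
a = 19460122
K = 11856 (K = 76*(135 + 21) = 76*156 = 11856)
K/a = 11856/19460122 = 11856*(1/19460122) = 5928/9730061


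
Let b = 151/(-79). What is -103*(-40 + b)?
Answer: 341033/79 ≈ 4316.9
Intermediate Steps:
b = -151/79 (b = 151*(-1/79) = -151/79 ≈ -1.9114)
-103*(-40 + b) = -103*(-40 - 151/79) = -103*(-3311/79) = 341033/79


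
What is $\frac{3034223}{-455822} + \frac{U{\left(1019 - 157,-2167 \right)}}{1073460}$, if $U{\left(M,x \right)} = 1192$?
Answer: $- \frac{814143420439}{122326671030} \approx -6.6555$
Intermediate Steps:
$\frac{3034223}{-455822} + \frac{U{\left(1019 - 157,-2167 \right)}}{1073460} = \frac{3034223}{-455822} + \frac{1192}{1073460} = 3034223 \left(- \frac{1}{455822}\right) + 1192 \cdot \frac{1}{1073460} = - \frac{3034223}{455822} + \frac{298}{268365} = - \frac{814143420439}{122326671030}$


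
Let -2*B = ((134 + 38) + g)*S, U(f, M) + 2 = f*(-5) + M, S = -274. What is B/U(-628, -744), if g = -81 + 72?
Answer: 22331/2394 ≈ 9.3279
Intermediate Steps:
g = -9
U(f, M) = -2 + M - 5*f (U(f, M) = -2 + (f*(-5) + M) = -2 + (-5*f + M) = -2 + (M - 5*f) = -2 + M - 5*f)
B = 22331 (B = -((134 + 38) - 9)*(-274)/2 = -(172 - 9)*(-274)/2 = -163*(-274)/2 = -½*(-44662) = 22331)
B/U(-628, -744) = 22331/(-2 - 744 - 5*(-628)) = 22331/(-2 - 744 + 3140) = 22331/2394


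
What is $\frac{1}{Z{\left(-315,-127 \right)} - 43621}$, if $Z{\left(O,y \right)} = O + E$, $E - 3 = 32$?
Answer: $- \frac{1}{43901} \approx -2.2779 \cdot 10^{-5}$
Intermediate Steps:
$E = 35$ ($E = 3 + 32 = 35$)
$Z{\left(O,y \right)} = 35 + O$ ($Z{\left(O,y \right)} = O + 35 = 35 + O$)
$\frac{1}{Z{\left(-315,-127 \right)} - 43621} = \frac{1}{\left(35 - 315\right) - 43621} = \frac{1}{-280 - 43621} = \frac{1}{-43901} = - \frac{1}{43901}$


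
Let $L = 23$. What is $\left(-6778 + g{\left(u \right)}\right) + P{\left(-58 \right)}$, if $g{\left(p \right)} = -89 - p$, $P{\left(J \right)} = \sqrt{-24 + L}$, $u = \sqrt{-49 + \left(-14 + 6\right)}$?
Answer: $-6867 + i - i \sqrt{57} \approx -6867.0 - 6.5498 i$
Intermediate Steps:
$u = i \sqrt{57}$ ($u = \sqrt{-49 - 8} = \sqrt{-57} = i \sqrt{57} \approx 7.5498 i$)
$P{\left(J \right)} = i$ ($P{\left(J \right)} = \sqrt{-24 + 23} = \sqrt{-1} = i$)
$\left(-6778 + g{\left(u \right)}\right) + P{\left(-58 \right)} = \left(-6778 - \left(89 + i \sqrt{57}\right)\right) + i = \left(-6867 - i \sqrt{57}\right) + i = -6867 + i - i \sqrt{57}$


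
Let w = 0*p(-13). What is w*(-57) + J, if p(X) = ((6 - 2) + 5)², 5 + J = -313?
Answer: -318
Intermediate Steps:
J = -318 (J = -5 - 313 = -318)
p(X) = 81 (p(X) = (4 + 5)² = 9² = 81)
w = 0 (w = 0*81 = 0)
w*(-57) + J = 0*(-57) - 318 = 0 - 318 = -318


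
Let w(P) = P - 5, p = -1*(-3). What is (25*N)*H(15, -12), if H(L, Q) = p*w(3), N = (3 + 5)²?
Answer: -9600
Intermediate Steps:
N = 64 (N = 8² = 64)
p = 3
w(P) = -5 + P
H(L, Q) = -6 (H(L, Q) = 3*(-5 + 3) = 3*(-2) = -6)
(25*N)*H(15, -12) = (25*64)*(-6) = 1600*(-6) = -9600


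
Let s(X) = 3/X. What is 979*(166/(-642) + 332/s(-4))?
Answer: -46397747/107 ≈ -4.3362e+5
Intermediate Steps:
979*(166/(-642) + 332/s(-4)) = 979*(166/(-642) + 332/((3/(-4)))) = 979*(166*(-1/642) + 332/((3*(-¼)))) = 979*(-83/321 + 332/(-¾)) = 979*(-83/321 + 332*(-4/3)) = 979*(-83/321 - 1328/3) = 979*(-47393/107) = -46397747/107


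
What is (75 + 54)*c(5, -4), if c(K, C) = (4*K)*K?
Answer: 12900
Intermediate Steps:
c(K, C) = 4*K²
(75 + 54)*c(5, -4) = (75 + 54)*(4*5²) = 129*(4*25) = 129*100 = 12900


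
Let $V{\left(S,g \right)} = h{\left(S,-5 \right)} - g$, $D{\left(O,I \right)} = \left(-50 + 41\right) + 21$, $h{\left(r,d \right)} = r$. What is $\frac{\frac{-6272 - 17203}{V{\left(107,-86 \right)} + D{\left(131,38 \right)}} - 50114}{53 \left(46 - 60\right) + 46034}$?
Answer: $- \frac{158413}{142844} \approx -1.109$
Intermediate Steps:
$D{\left(O,I \right)} = 12$ ($D{\left(O,I \right)} = -9 + 21 = 12$)
$V{\left(S,g \right)} = S - g$
$\frac{\frac{-6272 - 17203}{V{\left(107,-86 \right)} + D{\left(131,38 \right)}} - 50114}{53 \left(46 - 60\right) + 46034} = \frac{\frac{-6272 - 17203}{\left(107 - -86\right) + 12} - 50114}{53 \left(46 - 60\right) + 46034} = \frac{- \frac{23475}{\left(107 + 86\right) + 12} - 50114}{53 \left(-14\right) + 46034} = \frac{- \frac{23475}{193 + 12} - 50114}{-742 + 46034} = \frac{- \frac{23475}{205} - 50114}{45292} = \left(\left(-23475\right) \frac{1}{205} - 50114\right) \frac{1}{45292} = \left(- \frac{4695}{41} - 50114\right) \frac{1}{45292} = \left(- \frac{2059369}{41}\right) \frac{1}{45292} = - \frac{158413}{142844}$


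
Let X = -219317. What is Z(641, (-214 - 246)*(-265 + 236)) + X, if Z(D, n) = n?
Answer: -205977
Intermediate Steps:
Z(641, (-214 - 246)*(-265 + 236)) + X = (-214 - 246)*(-265 + 236) - 219317 = -460*(-29) - 219317 = 13340 - 219317 = -205977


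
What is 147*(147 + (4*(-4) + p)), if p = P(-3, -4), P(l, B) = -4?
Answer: 18669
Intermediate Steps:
p = -4
147*(147 + (4*(-4) + p)) = 147*(147 + (4*(-4) - 4)) = 147*(147 + (-16 - 4)) = 147*(147 - 20) = 147*127 = 18669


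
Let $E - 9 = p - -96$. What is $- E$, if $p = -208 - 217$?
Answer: $320$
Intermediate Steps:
$p = -425$ ($p = -208 - 217 = -425$)
$E = -320$ ($E = 9 - 329 = -320$)
$- E = \left(-1\right) \left(-320\right) = 320$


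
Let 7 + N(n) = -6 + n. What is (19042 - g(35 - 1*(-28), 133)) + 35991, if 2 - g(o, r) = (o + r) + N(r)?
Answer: 55347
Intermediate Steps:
N(n) = -13 + n (N(n) = -7 + (-6 + n) = -13 + n)
g(o, r) = 15 - o - 2*r (g(o, r) = 2 - ((o + r) + (-13 + r)) = 2 - (-13 + o + 2*r) = 2 + (13 - o - 2*r) = 15 - o - 2*r)
(19042 - g(35 - 1*(-28), 133)) + 35991 = (19042 - (15 - (35 - 1*(-28)) - 2*133)) + 35991 = (19042 - (15 - (35 + 28) - 266)) + 35991 = (19042 - (15 - 1*63 - 266)) + 35991 = (19042 - (15 - 63 - 266)) + 35991 = (19042 - 1*(-314)) + 35991 = (19042 + 314) + 35991 = 19356 + 35991 = 55347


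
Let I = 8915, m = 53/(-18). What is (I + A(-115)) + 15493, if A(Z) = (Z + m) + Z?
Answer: 435151/18 ≈ 24175.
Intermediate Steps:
m = -53/18 (m = 53*(-1/18) = -53/18 ≈ -2.9444)
A(Z) = -53/18 + 2*Z (A(Z) = (Z - 53/18) + Z = (-53/18 + Z) + Z = -53/18 + 2*Z)
(I + A(-115)) + 15493 = (8915 + (-53/18 + 2*(-115))) + 15493 = (8915 + (-53/18 - 230)) + 15493 = (8915 - 4193/18) + 15493 = 156277/18 + 15493 = 435151/18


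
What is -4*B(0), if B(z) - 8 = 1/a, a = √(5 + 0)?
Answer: -32 - 4*√5/5 ≈ -33.789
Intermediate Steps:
a = √5 ≈ 2.2361
B(z) = 8 + √5/5 (B(z) = 8 + 1/(√5) = 8 + √5/5)
-4*B(0) = -4*(8 + √5/5) = -32 - 4*√5/5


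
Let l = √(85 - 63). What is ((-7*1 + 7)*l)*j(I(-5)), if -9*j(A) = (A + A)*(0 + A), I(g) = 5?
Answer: 0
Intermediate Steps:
j(A) = -2*A²/9 (j(A) = -(A + A)*(0 + A)/9 = -2*A*A/9 = -2*A²/9)
l = √22 ≈ 4.6904
((-7*1 + 7)*l)*j(I(-5)) = ((-7*1 + 7)*√22)*(-2/9*5²) = ((-7 + 7)*√22)*(-2/9*25) = (0*√22)*(-50/9) = 0*(-50/9) = 0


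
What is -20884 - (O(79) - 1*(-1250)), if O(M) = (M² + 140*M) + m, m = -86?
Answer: -39349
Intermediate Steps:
O(M) = -86 + M² + 140*M (O(M) = (M² + 140*M) - 86 = -86 + M² + 140*M)
-20884 - (O(79) - 1*(-1250)) = -20884 - ((-86 + 79² + 140*79) - 1*(-1250)) = -20884 - ((-86 + 6241 + 11060) + 1250) = -20884 - (17215 + 1250) = -20884 - 1*18465 = -20884 - 18465 = -39349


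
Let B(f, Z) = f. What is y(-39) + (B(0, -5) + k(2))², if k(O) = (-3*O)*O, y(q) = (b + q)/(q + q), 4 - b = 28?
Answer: 3765/26 ≈ 144.81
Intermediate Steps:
b = -24 (b = 4 - 1*28 = 4 - 28 = -24)
y(q) = (-24 + q)/(2*q) (y(q) = (-24 + q)/(q + q) = (-24 + q)/((2*q)) = (-24 + q)*(1/(2*q)) = (-24 + q)/(2*q))
k(O) = -3*O²
y(-39) + (B(0, -5) + k(2))² = (½)*(-24 - 39)/(-39) + (0 - 3*2²)² = (½)*(-1/39)*(-63) + (0 - 3*4)² = 21/26 + (0 - 12)² = 21/26 + (-12)² = 21/26 + 144 = 3765/26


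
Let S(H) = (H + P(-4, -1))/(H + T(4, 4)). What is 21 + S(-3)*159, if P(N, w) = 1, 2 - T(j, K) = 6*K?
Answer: 843/25 ≈ 33.720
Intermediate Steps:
T(j, K) = 2 - 6*K
S(H) = (1 + H)/(-22 + H) (S(H) = (H + 1)/(H + (2 - 6*4)) = (1 + H)/(H + (2 - 24)) = (1 + H)/(H - 22) = (1 + H)/(-22 + H))
21 + S(-3)*159 = 21 + ((1 - 3)/(-22 - 3))*159 = 21 + (-2/(-25))*159 = 21 - 1/25*(-2)*159 = 21 + (2/25)*159 = 21 + 318/25 = 843/25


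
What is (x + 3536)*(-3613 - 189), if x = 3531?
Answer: -26868734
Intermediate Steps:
(x + 3536)*(-3613 - 189) = (3531 + 3536)*(-3613 - 189) = 7067*(-3802) = -26868734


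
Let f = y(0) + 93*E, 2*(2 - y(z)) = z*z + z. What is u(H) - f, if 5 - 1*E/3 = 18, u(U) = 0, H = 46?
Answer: 3625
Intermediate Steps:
y(z) = 2 - z/2 - z²/2 (y(z) = 2 - (z*z + z)/2 = 2 - (z² + z)/2 = 2 - (z + z²)/2 = 2 + (-z/2 - z²/2) = 2 - z/2 - z²/2)
E = -39 (E = 15 - 3*18 = 15 - 54 = -39)
f = -3625 (f = (2 - ½*0 - ½*0²) + 93*(-39) = (2 + 0 - ½*0) - 3627 = (2 + 0 + 0) - 3627 = 2 - 3627 = -3625)
u(H) - f = 0 - 1*(-3625) = 0 + 3625 = 3625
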